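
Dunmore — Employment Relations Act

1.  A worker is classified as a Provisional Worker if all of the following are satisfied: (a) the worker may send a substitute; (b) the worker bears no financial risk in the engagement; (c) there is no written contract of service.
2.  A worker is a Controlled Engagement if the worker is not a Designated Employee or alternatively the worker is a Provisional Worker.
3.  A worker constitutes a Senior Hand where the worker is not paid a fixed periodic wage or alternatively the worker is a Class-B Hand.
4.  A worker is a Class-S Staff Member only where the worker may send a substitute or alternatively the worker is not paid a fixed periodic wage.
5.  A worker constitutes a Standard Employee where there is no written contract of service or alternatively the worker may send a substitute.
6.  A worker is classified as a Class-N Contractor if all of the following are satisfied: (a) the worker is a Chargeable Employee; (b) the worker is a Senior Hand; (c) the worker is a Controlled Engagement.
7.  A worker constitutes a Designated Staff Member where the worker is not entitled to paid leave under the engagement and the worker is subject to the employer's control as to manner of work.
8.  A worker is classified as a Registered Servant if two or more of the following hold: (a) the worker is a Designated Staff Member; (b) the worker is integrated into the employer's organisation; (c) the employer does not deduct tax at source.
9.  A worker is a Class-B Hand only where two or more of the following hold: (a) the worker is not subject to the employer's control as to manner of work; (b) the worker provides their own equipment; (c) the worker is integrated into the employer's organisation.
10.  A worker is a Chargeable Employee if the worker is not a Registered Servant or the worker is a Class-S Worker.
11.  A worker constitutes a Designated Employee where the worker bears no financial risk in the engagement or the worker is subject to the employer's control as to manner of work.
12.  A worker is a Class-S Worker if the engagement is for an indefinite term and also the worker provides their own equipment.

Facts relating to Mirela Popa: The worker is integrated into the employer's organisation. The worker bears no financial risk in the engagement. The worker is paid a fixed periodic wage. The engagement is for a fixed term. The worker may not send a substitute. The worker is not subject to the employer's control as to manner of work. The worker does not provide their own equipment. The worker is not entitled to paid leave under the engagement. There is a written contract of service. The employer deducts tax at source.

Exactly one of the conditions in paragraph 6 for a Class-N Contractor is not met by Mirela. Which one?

Controlled Engagement

paragraph 7 — Designated Staff Member: [the worker is not entitled to paid leave under the engagement? yes] AND [the worker is subject to the employer's control as to manner of work? no] → not satisfied.
paragraph 8 — Registered Servant: Designated Staff Member (paragraph 7)? no; the worker is integrated into the employer's organisation? yes; the employer does not deduct tax at source? no — 1 of 3 hold (need ≥2) → not satisfied.
paragraph 12 — Class-S Worker: [the engagement is for an indefinite term? no] AND [the worker provides their own equipment? no] → not satisfied.
paragraph 10 — Chargeable Employee: [not a Registered Servant (paragraph 8)? yes] OR [Class-S Worker (paragraph 12)? no] → satisfied.
paragraph 9 — Class-B Hand: the worker is not subject to the employer's control as to manner of work? yes; the worker provides their own equipment? no; the worker is integrated into the employer's organisation? yes — 2 of 3 hold (need ≥2) → satisfied.
paragraph 3 — Senior Hand: [the worker is not paid a fixed periodic wage? no] OR [Class-B Hand (paragraph 9)? yes] → satisfied.
paragraph 11 — Designated Employee: [the worker bears no financial risk in the engagement? yes] OR [the worker is subject to the employer's control as to manner of work? no] → satisfied.
paragraph 1 — Provisional Worker: [the worker may send a substitute? no] AND [the worker bears no financial risk in the engagement? yes] AND [there is no written contract of service? no] → not satisfied.
paragraph 2 — Controlled Engagement: [not a Designated Employee (paragraph 11)? no] OR [Provisional Worker (paragraph 1)? no] → not satisfied.
paragraph 6 — Class-N Contractor: [Chargeable Employee (paragraph 10)? yes] AND [Senior Hand (paragraph 3)? yes] AND [Controlled Engagement (paragraph 2)? no] → not satisfied.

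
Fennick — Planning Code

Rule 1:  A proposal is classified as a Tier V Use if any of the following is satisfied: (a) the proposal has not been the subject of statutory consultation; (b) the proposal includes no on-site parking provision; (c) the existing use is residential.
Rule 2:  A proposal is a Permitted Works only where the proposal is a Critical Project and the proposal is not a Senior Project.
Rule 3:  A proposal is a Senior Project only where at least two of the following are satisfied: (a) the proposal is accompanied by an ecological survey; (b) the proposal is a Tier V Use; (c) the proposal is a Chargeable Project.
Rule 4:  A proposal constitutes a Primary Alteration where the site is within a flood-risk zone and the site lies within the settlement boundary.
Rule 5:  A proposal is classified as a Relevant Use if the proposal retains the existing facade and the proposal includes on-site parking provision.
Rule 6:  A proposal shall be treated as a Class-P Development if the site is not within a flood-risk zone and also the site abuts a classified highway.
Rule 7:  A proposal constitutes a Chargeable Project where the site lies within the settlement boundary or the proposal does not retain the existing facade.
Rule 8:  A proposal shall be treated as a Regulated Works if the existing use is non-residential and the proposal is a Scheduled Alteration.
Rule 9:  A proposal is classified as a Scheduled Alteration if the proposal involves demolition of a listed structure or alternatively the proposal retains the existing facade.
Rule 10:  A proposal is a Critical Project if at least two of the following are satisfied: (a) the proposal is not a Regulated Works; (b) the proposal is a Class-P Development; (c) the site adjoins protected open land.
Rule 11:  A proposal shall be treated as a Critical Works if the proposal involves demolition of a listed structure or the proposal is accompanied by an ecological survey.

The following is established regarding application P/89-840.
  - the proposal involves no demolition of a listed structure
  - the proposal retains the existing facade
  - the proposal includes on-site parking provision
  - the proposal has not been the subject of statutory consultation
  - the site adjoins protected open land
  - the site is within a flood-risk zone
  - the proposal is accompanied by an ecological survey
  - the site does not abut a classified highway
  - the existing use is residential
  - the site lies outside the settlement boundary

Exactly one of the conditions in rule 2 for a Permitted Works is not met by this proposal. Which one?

rule 9 — Scheduled Alteration: [the proposal involves demolition of a listed structure? no] OR [the proposal retains the existing facade? yes] → satisfied.
rule 8 — Regulated Works: [the existing use is non-residential? no] AND [Scheduled Alteration (rule 9)? yes] → not satisfied.
rule 6 — Class-P Development: [the site is not within a flood-risk zone? no] AND [the site abuts a classified highway? no] → not satisfied.
rule 10 — Critical Project: not a Regulated Works (rule 8)? yes; Class-P Development (rule 6)? no; the site adjoins protected open land? yes — 2 of 3 hold (need ≥2) → satisfied.
rule 1 — Tier V Use: [the proposal has not been the subject of statutory consultation? yes] OR [the proposal includes no on-site parking provision? no] OR [the existing use is residential? yes] → satisfied.
rule 7 — Chargeable Project: [the site lies within the settlement boundary? no] OR [the proposal does not retain the existing facade? no] → not satisfied.
rule 3 — Senior Project: the proposal is accompanied by an ecological survey? yes; Tier V Use (rule 1)? yes; Chargeable Project (rule 7)? no — 2 of 3 hold (need ≥2) → satisfied.
rule 2 — Permitted Works: [Critical Project (rule 10)? yes] AND [not a Senior Project (rule 3)? no] → not satisfied.

Senior Project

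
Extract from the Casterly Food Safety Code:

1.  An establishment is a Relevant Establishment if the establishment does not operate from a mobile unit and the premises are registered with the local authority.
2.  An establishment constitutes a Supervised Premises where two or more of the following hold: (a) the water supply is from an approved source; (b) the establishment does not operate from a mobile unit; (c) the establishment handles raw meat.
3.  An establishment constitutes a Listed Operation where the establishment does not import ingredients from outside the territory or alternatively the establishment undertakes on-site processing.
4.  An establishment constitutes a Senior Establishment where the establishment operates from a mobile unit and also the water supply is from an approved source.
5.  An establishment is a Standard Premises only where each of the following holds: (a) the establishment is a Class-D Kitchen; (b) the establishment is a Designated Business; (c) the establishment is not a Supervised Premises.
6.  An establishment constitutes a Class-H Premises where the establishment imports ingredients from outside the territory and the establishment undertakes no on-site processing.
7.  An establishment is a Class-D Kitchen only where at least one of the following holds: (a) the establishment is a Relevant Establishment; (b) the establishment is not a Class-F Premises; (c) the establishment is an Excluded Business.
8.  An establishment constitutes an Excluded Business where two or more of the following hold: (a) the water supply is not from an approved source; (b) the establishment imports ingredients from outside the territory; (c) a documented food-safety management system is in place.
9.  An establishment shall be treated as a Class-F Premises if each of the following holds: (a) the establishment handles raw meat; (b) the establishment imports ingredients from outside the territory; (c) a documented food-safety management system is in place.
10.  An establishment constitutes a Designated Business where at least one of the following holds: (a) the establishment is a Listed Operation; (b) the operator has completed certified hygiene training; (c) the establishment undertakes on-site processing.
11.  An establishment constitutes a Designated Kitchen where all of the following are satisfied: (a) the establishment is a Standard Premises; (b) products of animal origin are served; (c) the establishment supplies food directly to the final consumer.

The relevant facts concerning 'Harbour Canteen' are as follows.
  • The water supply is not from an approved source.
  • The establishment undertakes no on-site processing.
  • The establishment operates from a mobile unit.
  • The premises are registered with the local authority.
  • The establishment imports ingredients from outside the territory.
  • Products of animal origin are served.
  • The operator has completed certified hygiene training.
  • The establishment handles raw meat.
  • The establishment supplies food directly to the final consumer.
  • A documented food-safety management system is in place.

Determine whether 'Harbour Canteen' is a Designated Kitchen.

Yes

paragraph 1 — Relevant Establishment: [the establishment does not operate from a mobile unit? no] AND [the premises are registered with the local authority? yes] → not satisfied.
paragraph 9 — Class-F Premises: [the establishment handles raw meat? yes] AND [the establishment imports ingredients from outside the territory? yes] AND [a documented food-safety management system is in place? yes] → satisfied.
paragraph 8 — Excluded Business: the water supply is not from an approved source? yes; the establishment imports ingredients from outside the territory? yes; a documented food-safety management system is in place? yes — 3 of 3 hold (need ≥2) → satisfied.
paragraph 7 — Class-D Kitchen: [Relevant Establishment (paragraph 1)? no] OR [not a Class-F Premises (paragraph 9)? no] OR [Excluded Business (paragraph 8)? yes] → satisfied.
paragraph 3 — Listed Operation: [the establishment does not import ingredients from outside the territory? no] OR [the establishment undertakes on-site processing? no] → not satisfied.
paragraph 10 — Designated Business: [Listed Operation (paragraph 3)? no] OR [the operator has completed certified hygiene training? yes] OR [the establishment undertakes on-site processing? no] → satisfied.
paragraph 2 — Supervised Premises: the water supply is from an approved source? no; the establishment does not operate from a mobile unit? no; the establishment handles raw meat? yes — 1 of 3 hold (need ≥2) → not satisfied.
paragraph 5 — Standard Premises: [Class-D Kitchen (paragraph 7)? yes] AND [Designated Business (paragraph 10)? yes] AND [not a Supervised Premises (paragraph 2)? yes] → satisfied.
paragraph 11 — Designated Kitchen: [Standard Premises (paragraph 5)? yes] AND [products of animal origin are served? yes] AND [the establishment supplies food directly to the final consumer? yes] → satisfied.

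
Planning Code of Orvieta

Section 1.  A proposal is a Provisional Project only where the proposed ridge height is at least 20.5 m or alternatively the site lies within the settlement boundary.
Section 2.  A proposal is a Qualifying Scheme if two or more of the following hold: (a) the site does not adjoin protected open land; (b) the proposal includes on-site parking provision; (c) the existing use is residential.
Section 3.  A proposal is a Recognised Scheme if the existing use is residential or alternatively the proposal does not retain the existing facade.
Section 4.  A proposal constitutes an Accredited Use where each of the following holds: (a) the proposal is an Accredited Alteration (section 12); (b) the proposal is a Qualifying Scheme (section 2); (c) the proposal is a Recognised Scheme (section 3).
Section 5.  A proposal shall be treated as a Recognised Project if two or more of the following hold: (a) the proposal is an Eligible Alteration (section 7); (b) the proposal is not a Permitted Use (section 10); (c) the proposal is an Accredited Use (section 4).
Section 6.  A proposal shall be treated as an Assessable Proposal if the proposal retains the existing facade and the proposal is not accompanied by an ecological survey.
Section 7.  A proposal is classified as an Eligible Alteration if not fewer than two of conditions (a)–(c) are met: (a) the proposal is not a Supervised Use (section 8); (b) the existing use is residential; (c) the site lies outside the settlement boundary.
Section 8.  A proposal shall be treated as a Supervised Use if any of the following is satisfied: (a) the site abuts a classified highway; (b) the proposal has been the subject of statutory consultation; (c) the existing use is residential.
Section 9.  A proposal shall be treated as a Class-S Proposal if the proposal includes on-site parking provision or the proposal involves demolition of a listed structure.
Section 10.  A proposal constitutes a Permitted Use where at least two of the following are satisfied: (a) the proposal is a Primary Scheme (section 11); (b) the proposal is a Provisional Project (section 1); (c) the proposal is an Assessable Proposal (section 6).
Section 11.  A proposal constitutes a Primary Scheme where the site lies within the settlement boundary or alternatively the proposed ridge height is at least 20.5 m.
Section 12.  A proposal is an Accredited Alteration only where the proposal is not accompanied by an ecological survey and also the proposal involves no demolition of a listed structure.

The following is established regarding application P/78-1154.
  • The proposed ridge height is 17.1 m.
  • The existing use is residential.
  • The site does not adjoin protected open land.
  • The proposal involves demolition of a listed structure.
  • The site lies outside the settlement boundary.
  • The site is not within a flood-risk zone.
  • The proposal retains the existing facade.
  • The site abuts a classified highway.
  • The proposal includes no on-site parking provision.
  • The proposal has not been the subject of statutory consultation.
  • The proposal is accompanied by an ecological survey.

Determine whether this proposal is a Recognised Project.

Yes

section 8 — Supervised Use: [the site abuts a classified highway? yes] OR [the proposal has been the subject of statutory consultation? no] OR [the existing use is residential? yes] → satisfied.
section 7 — Eligible Alteration: not a Supervised Use (section 8)? no; the existing use is residential? yes; the site lies outside the settlement boundary? yes — 2 of 3 hold (need ≥2) → satisfied.
section 11 — Primary Scheme: [the site lies within the settlement boundary? no] OR [proposed ridge height: 17.1 m ≥ 20.5 m? no] → not satisfied.
section 1 — Provisional Project: [proposed ridge height: 17.1 m ≥ 20.5 m? no] OR [the site lies within the settlement boundary? no] → not satisfied.
section 6 — Assessable Proposal: [the proposal retains the existing facade? yes] AND [the proposal is not accompanied by an ecological survey? no] → not satisfied.
section 10 — Permitted Use: Primary Scheme (section 11)? no; Provisional Project (section 1)? no; Assessable Proposal (section 6)? no — 0 of 3 hold (need ≥2) → not satisfied.
section 12 — Accredited Alteration: [the proposal is not accompanied by an ecological survey? no] AND [the proposal involves no demolition of a listed structure? no] → not satisfied.
section 2 — Qualifying Scheme: the site does not adjoin protected open land? yes; the proposal includes on-site parking provision? no; the existing use is residential? yes — 2 of 3 hold (need ≥2) → satisfied.
section 3 — Recognised Scheme: [the existing use is residential? yes] OR [the proposal does not retain the existing facade? no] → satisfied.
section 4 — Accredited Use: [Accredited Alteration (section 12)? no] AND [Qualifying Scheme (section 2)? yes] AND [Recognised Scheme (section 3)? yes] → not satisfied.
section 5 — Recognised Project: Eligible Alteration (section 7)? yes; not a Permitted Use (section 10)? yes; Accredited Use (section 4)? no — 2 of 3 hold (need ≥2) → satisfied.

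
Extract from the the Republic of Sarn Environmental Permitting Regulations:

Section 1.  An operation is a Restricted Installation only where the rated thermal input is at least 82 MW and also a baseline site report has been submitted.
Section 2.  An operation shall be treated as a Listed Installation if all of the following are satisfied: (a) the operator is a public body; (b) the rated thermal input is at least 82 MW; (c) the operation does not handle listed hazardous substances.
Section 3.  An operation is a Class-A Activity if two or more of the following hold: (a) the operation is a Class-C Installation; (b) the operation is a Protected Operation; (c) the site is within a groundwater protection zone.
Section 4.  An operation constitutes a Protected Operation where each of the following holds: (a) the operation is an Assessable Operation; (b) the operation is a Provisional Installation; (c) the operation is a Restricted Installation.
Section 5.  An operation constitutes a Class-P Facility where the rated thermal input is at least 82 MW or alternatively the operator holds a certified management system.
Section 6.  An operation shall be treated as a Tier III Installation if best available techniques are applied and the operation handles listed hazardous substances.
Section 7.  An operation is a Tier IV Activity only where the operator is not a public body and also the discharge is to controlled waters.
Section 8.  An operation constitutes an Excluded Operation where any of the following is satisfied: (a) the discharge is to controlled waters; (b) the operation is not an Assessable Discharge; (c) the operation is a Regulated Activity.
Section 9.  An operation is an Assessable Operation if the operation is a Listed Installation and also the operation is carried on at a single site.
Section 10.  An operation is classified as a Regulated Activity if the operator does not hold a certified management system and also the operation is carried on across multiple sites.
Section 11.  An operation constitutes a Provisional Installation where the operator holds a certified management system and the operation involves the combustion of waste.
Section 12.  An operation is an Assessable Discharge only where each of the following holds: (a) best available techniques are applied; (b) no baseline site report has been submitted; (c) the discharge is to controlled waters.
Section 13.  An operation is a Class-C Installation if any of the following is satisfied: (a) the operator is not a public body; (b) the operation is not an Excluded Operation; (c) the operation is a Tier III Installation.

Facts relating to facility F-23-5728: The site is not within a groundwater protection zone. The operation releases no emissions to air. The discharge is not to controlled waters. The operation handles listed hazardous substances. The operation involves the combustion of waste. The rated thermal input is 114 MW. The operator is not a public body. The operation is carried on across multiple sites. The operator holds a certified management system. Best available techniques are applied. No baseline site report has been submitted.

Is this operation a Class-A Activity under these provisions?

No

Under section 12: best available techniques are applied? yes; and no baseline site report has been submitted? yes; and the discharge is to controlled waters? no. So the operation is not an Assessable Discharge.
Under section 10: the operator does not hold a certified management system? no; and the operation is carried on across multiple sites? yes. So the operation is not a Regulated Activity.
Under section 8: the discharge is to controlled waters? no; or not an Assessable Discharge (section 12)? yes; or Regulated Activity (section 10)? no. So the operation is an Excluded Operation.
Under section 6: best available techniques are applied? yes; and the operation handles listed hazardous substances? yes. So the operation is a Tier III Installation.
Under section 13: the operator is not a public body? yes; or not an Excluded Operation (section 8)? no; or Tier III Installation (section 6)? yes. So the operation is a Class-C Installation.
Under section 2: the operator is a public body? no; and rated thermal input: 114 MW ≥ 82 MW? yes; and the operation does not handle listed hazardous substances? no. So the operation is not a Listed Installation.
Under section 9: Listed Installation (section 2)? no; and the operation is carried on at a single site? no. So the operation is not an Assessable Operation.
Under section 11: the operator holds a certified management system? yes; and the operation involves the combustion of waste? yes. So the operation is a Provisional Installation.
Under section 1: rated thermal input: 114 MW ≥ 82 MW? yes; and a baseline site report has been submitted? no. So the operation is not a Restricted Installation.
Under section 4: Assessable Operation (section 9)? no; and Provisional Installation (section 11)? yes; and Restricted Installation (section 1)? no. So the operation is not a Protected Operation.
Under section 3: Class-C Installation (section 13)? yes; Protected Operation (section 4)? no; the site is within a groundwater protection zone? no — 1 of 3 hold (need ≥2) → not satisfied.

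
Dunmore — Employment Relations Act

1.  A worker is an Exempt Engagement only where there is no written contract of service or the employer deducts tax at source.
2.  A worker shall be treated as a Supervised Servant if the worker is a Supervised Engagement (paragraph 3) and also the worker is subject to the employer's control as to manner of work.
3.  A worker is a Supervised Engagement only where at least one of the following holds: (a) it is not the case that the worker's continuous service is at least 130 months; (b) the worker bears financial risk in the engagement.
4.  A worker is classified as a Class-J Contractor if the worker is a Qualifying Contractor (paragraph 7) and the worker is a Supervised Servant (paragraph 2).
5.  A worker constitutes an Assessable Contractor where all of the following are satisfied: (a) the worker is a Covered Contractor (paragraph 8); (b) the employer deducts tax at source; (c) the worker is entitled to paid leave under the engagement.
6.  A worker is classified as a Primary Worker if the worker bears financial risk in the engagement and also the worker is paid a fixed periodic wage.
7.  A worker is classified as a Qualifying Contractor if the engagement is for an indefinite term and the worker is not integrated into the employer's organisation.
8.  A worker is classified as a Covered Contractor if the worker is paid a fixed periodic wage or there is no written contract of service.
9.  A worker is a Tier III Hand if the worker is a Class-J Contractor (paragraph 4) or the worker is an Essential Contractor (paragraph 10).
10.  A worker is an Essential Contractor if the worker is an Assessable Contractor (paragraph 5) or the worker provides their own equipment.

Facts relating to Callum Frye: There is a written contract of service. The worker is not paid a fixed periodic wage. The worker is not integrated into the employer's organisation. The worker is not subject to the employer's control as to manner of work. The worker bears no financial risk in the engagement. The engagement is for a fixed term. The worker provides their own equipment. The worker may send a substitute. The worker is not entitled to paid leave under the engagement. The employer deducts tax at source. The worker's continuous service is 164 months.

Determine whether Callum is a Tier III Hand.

Yes

paragraph 7 — Qualifying Contractor: [the engagement is for an indefinite term? no] AND [the worker is not integrated into the employer's organisation? yes] → not satisfied.
paragraph 3 — Supervised Engagement: [worker's continuous service: 164 months ≥ 130 months? yes, so negated condition no] OR [the worker bears financial risk in the engagement? no] → not satisfied.
paragraph 2 — Supervised Servant: [Supervised Engagement (paragraph 3)? no] AND [the worker is subject to the employer's control as to manner of work? no] → not satisfied.
paragraph 4 — Class-J Contractor: [Qualifying Contractor (paragraph 7)? no] AND [Supervised Servant (paragraph 2)? no] → not satisfied.
paragraph 8 — Covered Contractor: [the worker is paid a fixed periodic wage? no] OR [there is no written contract of service? no] → not satisfied.
paragraph 5 — Assessable Contractor: [Covered Contractor (paragraph 8)? no] AND [the employer deducts tax at source? yes] AND [the worker is entitled to paid leave under the engagement? no] → not satisfied.
paragraph 10 — Essential Contractor: [Assessable Contractor (paragraph 5)? no] OR [the worker provides their own equipment? yes] → satisfied.
paragraph 9 — Tier III Hand: [Class-J Contractor (paragraph 4)? no] OR [Essential Contractor (paragraph 10)? yes] → satisfied.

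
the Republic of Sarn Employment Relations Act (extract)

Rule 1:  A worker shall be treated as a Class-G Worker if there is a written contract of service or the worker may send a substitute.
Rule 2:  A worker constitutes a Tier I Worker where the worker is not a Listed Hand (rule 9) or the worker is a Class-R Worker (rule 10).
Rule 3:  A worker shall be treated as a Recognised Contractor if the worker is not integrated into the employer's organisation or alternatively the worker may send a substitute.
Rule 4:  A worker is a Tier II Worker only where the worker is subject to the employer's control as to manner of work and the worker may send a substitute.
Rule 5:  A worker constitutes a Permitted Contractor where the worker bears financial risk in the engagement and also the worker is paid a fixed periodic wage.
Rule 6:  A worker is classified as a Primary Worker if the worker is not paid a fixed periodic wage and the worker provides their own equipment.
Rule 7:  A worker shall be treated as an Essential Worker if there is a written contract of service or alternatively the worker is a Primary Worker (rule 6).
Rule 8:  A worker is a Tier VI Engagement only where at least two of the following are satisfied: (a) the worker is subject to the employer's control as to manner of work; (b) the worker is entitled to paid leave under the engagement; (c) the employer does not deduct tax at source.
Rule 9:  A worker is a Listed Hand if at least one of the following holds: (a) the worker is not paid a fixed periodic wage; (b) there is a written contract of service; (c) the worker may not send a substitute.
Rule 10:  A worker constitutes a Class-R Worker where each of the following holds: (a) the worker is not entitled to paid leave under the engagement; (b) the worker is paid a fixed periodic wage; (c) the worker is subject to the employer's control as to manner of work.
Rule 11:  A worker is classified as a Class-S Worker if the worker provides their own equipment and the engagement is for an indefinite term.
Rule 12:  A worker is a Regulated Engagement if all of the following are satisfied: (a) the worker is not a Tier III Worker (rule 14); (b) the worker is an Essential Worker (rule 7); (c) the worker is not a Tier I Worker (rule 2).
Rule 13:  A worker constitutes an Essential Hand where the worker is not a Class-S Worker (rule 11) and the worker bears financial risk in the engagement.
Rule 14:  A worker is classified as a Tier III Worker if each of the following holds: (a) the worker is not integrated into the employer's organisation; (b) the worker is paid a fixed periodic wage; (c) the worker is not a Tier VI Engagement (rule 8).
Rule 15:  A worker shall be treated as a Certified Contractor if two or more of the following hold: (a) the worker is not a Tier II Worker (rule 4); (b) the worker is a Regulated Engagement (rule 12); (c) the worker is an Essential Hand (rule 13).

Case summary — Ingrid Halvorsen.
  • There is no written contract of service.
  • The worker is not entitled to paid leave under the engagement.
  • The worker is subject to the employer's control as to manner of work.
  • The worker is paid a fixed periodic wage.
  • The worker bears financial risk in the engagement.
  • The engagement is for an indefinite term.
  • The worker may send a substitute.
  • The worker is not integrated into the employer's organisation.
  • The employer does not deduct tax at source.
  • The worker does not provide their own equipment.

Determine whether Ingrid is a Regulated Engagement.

No

rule 8 — Tier VI Engagement: the worker is subject to the employer's control as to manner of work? yes; the worker is entitled to paid leave under the engagement? no; the employer does not deduct tax at source? yes — 2 of 3 hold (need ≥2) → satisfied.
rule 14 — Tier III Worker: [the worker is not integrated into the employer's organisation? yes] AND [the worker is paid a fixed periodic wage? yes] AND [not a Tier VI Engagement (rule 8)? no] → not satisfied.
rule 6 — Primary Worker: [the worker is not paid a fixed periodic wage? no] AND [the worker provides their own equipment? no] → not satisfied.
rule 7 — Essential Worker: [there is a written contract of service? no] OR [Primary Worker (rule 6)? no] → not satisfied.
rule 9 — Listed Hand: [the worker is not paid a fixed periodic wage? no] OR [there is a written contract of service? no] OR [the worker may not send a substitute? no] → not satisfied.
rule 10 — Class-R Worker: [the worker is not entitled to paid leave under the engagement? yes] AND [the worker is paid a fixed periodic wage? yes] AND [the worker is subject to the employer's control as to manner of work? yes] → satisfied.
rule 2 — Tier I Worker: [not a Listed Hand (rule 9)? yes] OR [Class-R Worker (rule 10)? yes] → satisfied.
rule 12 — Regulated Engagement: [not a Tier III Worker (rule 14)? yes] AND [Essential Worker (rule 7)? no] AND [not a Tier I Worker (rule 2)? no] → not satisfied.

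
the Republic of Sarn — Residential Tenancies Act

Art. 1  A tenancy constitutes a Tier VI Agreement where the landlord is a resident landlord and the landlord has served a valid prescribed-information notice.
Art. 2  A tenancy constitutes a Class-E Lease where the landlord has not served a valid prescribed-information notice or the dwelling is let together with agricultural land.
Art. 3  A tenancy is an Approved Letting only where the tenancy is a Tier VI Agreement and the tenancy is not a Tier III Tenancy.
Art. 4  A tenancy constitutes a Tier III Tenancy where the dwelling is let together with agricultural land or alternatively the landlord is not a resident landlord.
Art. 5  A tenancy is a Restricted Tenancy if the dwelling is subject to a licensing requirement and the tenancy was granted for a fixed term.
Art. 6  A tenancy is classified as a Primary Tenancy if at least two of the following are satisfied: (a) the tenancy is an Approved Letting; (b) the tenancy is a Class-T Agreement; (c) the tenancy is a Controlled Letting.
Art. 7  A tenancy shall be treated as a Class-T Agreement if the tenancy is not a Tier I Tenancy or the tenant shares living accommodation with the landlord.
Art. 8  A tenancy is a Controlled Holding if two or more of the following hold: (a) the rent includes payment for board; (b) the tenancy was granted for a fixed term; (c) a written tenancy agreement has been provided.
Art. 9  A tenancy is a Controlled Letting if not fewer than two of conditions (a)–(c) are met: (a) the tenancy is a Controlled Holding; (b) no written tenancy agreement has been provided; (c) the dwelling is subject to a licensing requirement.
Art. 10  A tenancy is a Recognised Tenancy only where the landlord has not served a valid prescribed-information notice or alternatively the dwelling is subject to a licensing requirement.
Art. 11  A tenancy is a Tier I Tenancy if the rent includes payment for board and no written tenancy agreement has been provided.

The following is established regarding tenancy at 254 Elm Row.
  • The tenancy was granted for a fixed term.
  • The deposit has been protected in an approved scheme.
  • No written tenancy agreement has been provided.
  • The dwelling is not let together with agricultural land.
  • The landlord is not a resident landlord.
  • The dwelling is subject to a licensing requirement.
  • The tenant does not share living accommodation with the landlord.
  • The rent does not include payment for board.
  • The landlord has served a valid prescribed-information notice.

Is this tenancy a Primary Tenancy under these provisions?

article 1 — Tier VI Agreement: [the landlord is a resident landlord? no] AND [the landlord has served a valid prescribed-information notice? yes] → not satisfied.
article 4 — Tier III Tenancy: [the dwelling is let together with agricultural land? no] OR [the landlord is not a resident landlord? yes] → satisfied.
article 3 — Approved Letting: [Tier VI Agreement (article 1)? no] AND [not a Tier III Tenancy (article 4)? no] → not satisfied.
article 11 — Tier I Tenancy: [the rent includes payment for board? no] AND [no written tenancy agreement has been provided? yes] → not satisfied.
article 7 — Class-T Agreement: [not a Tier I Tenancy (article 11)? yes] OR [the tenant shares living accommodation with the landlord? no] → satisfied.
article 8 — Controlled Holding: the rent includes payment for board? no; the tenancy was granted for a fixed term? yes; a written tenancy agreement has been provided? no — 1 of 3 hold (need ≥2) → not satisfied.
article 9 — Controlled Letting: Controlled Holding (article 8)? no; no written tenancy agreement has been provided? yes; the dwelling is subject to a licensing requirement? yes — 2 of 3 hold (need ≥2) → satisfied.
article 6 — Primary Tenancy: Approved Letting (article 3)? no; Class-T Agreement (article 7)? yes; Controlled Letting (article 9)? yes — 2 of 3 hold (need ≥2) → satisfied.

Yes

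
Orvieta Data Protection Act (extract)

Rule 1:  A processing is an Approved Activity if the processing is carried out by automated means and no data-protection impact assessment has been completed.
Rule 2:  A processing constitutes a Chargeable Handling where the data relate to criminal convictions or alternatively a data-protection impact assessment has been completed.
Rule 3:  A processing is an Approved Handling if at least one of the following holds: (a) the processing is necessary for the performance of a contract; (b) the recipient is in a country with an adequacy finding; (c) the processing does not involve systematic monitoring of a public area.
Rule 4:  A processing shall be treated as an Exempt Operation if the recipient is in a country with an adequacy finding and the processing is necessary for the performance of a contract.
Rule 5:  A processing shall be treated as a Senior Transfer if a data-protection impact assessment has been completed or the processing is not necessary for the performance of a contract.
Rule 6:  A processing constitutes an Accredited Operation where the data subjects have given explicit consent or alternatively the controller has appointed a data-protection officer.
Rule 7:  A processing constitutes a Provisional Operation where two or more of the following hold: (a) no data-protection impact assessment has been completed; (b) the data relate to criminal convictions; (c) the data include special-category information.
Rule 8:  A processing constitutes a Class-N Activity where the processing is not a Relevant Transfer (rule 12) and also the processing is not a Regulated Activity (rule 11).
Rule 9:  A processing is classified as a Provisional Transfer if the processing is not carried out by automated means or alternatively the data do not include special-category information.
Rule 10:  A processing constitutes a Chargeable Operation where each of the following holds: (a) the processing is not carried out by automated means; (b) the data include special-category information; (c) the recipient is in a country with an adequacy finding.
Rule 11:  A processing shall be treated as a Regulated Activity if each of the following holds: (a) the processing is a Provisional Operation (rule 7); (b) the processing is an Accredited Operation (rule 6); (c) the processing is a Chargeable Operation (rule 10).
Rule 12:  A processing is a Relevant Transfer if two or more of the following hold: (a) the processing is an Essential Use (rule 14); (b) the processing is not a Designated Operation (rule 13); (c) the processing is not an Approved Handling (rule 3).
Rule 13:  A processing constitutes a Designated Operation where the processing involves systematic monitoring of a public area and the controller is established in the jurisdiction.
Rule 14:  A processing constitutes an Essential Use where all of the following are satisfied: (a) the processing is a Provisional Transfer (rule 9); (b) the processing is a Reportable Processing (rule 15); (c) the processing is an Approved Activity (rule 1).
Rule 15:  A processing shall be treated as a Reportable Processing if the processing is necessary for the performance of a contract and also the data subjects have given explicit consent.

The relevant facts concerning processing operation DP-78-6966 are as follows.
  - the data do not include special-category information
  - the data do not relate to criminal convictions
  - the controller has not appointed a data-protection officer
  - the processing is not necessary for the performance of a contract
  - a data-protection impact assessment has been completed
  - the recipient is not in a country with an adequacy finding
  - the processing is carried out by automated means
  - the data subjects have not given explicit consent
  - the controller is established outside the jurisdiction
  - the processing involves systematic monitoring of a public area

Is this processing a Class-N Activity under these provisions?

Under rule 9: the processing is not carried out by automated means? no; or the data do not include special-category information? yes. So the processing is a Provisional Transfer.
Under rule 15: the processing is necessary for the performance of a contract? no; and the data subjects have given explicit consent? no. So the processing is not a Reportable Processing.
Under rule 1: the processing is carried out by automated means? yes; and no data-protection impact assessment has been completed? no. So the processing is not an Approved Activity.
Under rule 14: Provisional Transfer (rule 9)? yes; and Reportable Processing (rule 15)? no; and Approved Activity (rule 1)? no. So the processing is not an Essential Use.
Under rule 13: the processing involves systematic monitoring of a public area? yes; and the controller is established in the jurisdiction? no. So the processing is not a Designated Operation.
Under rule 3: the processing is necessary for the performance of a contract? no; or the recipient is in a country with an adequacy finding? no; or the processing does not involve systematic monitoring of a public area? no. So the processing is not an Approved Handling.
Under rule 12: Essential Use (rule 14)? no; not a Designated Operation (rule 13)? yes; not an Approved Handling (rule 3)? yes — 2 of 3 hold (need ≥2) → satisfied.
Under rule 7: no data-protection impact assessment has been completed? no; the data relate to criminal convictions? no; the data include special-category information? no — 0 of 3 hold (need ≥2) → not satisfied.
Under rule 6: the data subjects have given explicit consent? no; or the controller has appointed a data-protection officer? no. So the processing is not an Accredited Operation.
Under rule 10: the processing is not carried out by automated means? no; and the data include special-category information? no; and the recipient is in a country with an adequacy finding? no. So the processing is not a Chargeable Operation.
Under rule 11: Provisional Operation (rule 7)? no; and Accredited Operation (rule 6)? no; and Chargeable Operation (rule 10)? no. So the processing is not a Regulated Activity.
Under rule 8: not a Relevant Transfer (rule 12)? no; and not a Regulated Activity (rule 11)? yes. So the processing is not a Class-N Activity.

No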